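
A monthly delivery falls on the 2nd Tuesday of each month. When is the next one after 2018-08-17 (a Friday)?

2018-09-11

August 2018 starts on a Wednesday; its first Tuesday is the 7th, so the 2nd Tuesday is the 14th — 2018-08-14.
That is not after 2018-08-17, so look at September 2018.
September 2018 starts on a Saturday; its first Tuesday is the 4th, so the 2nd Tuesday is the 11th — 2018-09-11.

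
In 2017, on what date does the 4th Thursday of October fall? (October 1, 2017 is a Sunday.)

October 2017 begins on a Sunday, so the first Thursday is October 5 (4 days later).
The 4th Thursday is 3 weeks later: 5 + 21 = 26.

2017-10-26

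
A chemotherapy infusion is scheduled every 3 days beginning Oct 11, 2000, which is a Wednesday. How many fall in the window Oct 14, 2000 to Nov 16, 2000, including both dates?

Occurrences land 3·i days after Oct 11, 2000 for i = 0, 1, 2, …
Oct 14, 2000 is 3 days after the start; 3 ÷ 3 = 1 remainder 0. First occurrence in the window: #2 on Oct 14, 2000 (1×3 = 3 days in).
Nov 16, 2000 is 36 days after the start; 36 ÷ 3 = 12 remainder 0. Last occurrence in the window: #13 on Nov 16, 2000.
Occurrences #2 through #13: 12 in total.

12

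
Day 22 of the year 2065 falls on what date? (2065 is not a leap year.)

22 into Jan → Jan 22.

Jan 22, 2065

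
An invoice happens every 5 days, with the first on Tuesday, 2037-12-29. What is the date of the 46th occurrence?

The 46th occurrence is 45 intervals after the first: 45 × 5 = 225 days after 2037-12-29.
December has 31 days — 2 days to the end of December leaves 223.
January has 31 days (192 left).
February has 28 days (164 left).
March has 31 days (133 left).
April has 30 days (103 left).
May has 31 days (72 left).
June has 30 days (42 left).
July has 31 days (11 left).
11 days into August → 2038-08-11.

2038-08-11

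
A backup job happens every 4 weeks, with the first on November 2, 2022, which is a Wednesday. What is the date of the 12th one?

September 6, 2023

The 12th occurrence is 11 intervals after the first: 11 × 28 = 308 days after November 2, 2022.
November has 30 days — 28 days to the end of November leaves 280.
December has 31 days (249 left).
January has 31 days (218 left).
February has 28 days (190 left).
March has 31 days (159 left).
April has 30 days (129 left).
May has 31 days (98 left).
June has 30 days (68 left).
July has 31 days (37 left).
August has 31 days (6 left).
6 days into September → September 6, 2023.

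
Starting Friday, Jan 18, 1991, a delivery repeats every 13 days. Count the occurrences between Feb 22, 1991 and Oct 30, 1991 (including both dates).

19

Occurrences land 13·i days after Jan 18, 1991 for i = 0, 1, 2, …
Feb 22, 1991 is 35 days after the start; 35 ÷ 13 = 2 remainder 9; since the remainder is 9, round up to i = 3. First occurrence in the window: #4 on Feb 26, 1991 (3×13 = 39 days in).
Oct 30, 1991 is 285 days after the start; 285 ÷ 13 = 21 remainder 12. Last occurrence in the window: #22 on Oct 18, 1991.
Occurrences #4 through #22: 19 in total.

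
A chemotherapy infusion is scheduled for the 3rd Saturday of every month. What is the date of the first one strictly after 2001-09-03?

September 2001 starts on a Saturday; its first Saturday is the 1st, so the 3rd Saturday is the 15th — 2001-09-15.
2001-09-15 is after 2001-09-03, so that is the next one.

2001-09-15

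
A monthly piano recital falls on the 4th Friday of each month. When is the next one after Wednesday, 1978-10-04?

1978-10-27

October 1978 starts on a Sunday; its first Friday is the 6th, so the 4th Friday is the 27th — 1978-10-27.
1978-10-27 is after 1978-10-04, so that is the next one.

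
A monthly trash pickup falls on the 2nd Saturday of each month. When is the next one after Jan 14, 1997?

Feb 8, 1997

Jan 1997 starts on a Wednesday; its first Saturday is the 4th, so the 2nd Saturday is the 11th — Jan 11, 1997.
That is not after Jan 14, 1997, so look at Feb 1997.
Feb 1997 starts on a Saturday; its first Saturday is the 1st, so the 2nd Saturday is the 8th — Feb 8, 1997.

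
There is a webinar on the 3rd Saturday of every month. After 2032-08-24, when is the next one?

August 2032 starts on a Sunday; its first Saturday is the 7th, so the 3rd Saturday is the 21st — 2032-08-21.
That is not after 2032-08-24, so look at September 2032.
September 2032 starts on a Wednesday; its first Saturday is the 4th, so the 3rd Saturday is the 18th — 2032-09-18.

2032-09-18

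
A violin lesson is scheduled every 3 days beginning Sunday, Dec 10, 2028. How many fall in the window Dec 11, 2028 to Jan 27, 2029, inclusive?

16

Occurrences land 3·i days after Dec 10, 2028 for i = 0, 1, 2, …
Dec 11, 2028 is 1 day after the start; 1 ÷ 3 = 0 remainder 1; since the remainder is 1, round up to i = 1. First occurrence in the window: #2 on Dec 13, 2028 (1×3 = 3 days in).
Jan 27, 2029 is 48 days after the start; 48 ÷ 3 = 16 remainder 0. Last occurrence in the window: #17 on Jan 27, 2029.
Occurrences #2 through #17: 16 in total.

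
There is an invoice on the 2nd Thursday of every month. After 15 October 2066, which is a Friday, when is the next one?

11 November 2066

October 2066 starts on a Friday; its first Thursday is the 7th, so the 2nd Thursday is the 14th — 14 October 2066.
That is not after 15 October 2066, so look at November 2066.
November 2066 starts on a Monday; its first Thursday is the 4th, so the 2nd Thursday is the 11th — 11 November 2066.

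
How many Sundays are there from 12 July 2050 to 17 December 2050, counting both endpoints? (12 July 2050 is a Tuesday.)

22

12 July 2050 is a Tuesday; the first Sunday on or after it is 17 July 2050 (5 days later).
From 17 July 2050 to 17 December 2050: 14 + 31 + 30 + 31 + 30 + 17 = 153 days (rest of July, August, September, October, November, December).
153 ÷ 7 = 21 full weeks with remainder 6, so 21 more Sundays after the first → 22.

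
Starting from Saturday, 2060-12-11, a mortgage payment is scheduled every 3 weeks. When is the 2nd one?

The 2nd occurrence is 1 interval after the first: 1 × 21 = 21 days after 2060-12-11.
December has 31 days — 20 days to the end of December leaves 1.
1 day into January → 2061-01-01.

2061-01-01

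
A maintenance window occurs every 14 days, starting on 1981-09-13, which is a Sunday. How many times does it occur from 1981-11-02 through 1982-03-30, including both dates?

11

Occurrences land 14·i days after 1981-09-13 for i = 0, 1, 2, …
1981-11-02 is 50 days after the start; 50 ÷ 14 = 3 remainder 8; since the remainder is 8, round up to i = 4. First occurrence in the window: #5 on 1981-11-08 (4×14 = 56 days in).
1982-03-30 is 198 days after the start; 198 ÷ 14 = 14 remainder 2. Last occurrence in the window: #15 on 1982-03-28.
Occurrences #5 through #15: 11 in total.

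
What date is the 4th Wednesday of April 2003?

April 2003 begins on a Tuesday, so the first Wednesday is April 2 (1 day later).
The 4th Wednesday is 3 weeks later: 2 + 21 = 23.

2003-04-23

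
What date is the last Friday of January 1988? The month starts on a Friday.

January 1988 begins on a Friday, so the first Friday is January 1.
January 1988 has 31 days. Adding weeks: 1, 8, 15, 22, 29 — the last one ≤ 31 is the 29th.

1988-01-29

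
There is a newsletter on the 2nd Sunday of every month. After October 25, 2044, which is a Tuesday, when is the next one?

October 2044 starts on a Saturday; its first Sunday is the 2nd, so the 2nd Sunday is the 9th — October 9, 2044.
That is not after October 25, 2044, so look at November 2044.
November 2044 starts on a Tuesday; its first Sunday is the 6th, so the 2nd Sunday is the 13th — November 13, 2044.

November 13, 2044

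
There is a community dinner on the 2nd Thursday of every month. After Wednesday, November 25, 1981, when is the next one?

December 10, 1981

November 1981 starts on a Sunday; its first Thursday is the 5th, so the 2nd Thursday is the 12th — November 12, 1981.
That is not after November 25, 1981, so look at December 1981.
December 1981 starts on a Tuesday; its first Thursday is the 3rd, so the 2nd Thursday is the 10th — December 10, 1981.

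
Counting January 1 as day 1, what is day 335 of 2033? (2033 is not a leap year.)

Dec 1, 2033

Jan has 31 days (335 − 31 = 304 remain).
Feb has 28 days (304 − 28 = 276 remain).
Mar has 31 days (276 − 31 = 245 remain).
Apr has 30 days (245 − 30 = 215 remain).
May has 31 days (215 − 31 = 184 remain).
Jun has 30 days (184 − 30 = 154 remain).
Jul has 31 days (154 − 31 = 123 remain).
Aug has 31 days (123 − 31 = 92 remain).
Sep has 30 days (92 − 30 = 62 remain).
Oct has 31 days (62 − 31 = 31 remain).
Nov has 30 days (31 − 30 = 1 remain).
1 into Dec → Dec 1.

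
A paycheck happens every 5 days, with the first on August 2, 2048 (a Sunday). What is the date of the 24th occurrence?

The 24th occurrence is 23 intervals after the first: 23 × 5 = 115 days after August 2, 2048.
August has 31 days — 29 days to the end of August leaves 86.
September has 30 days (56 left).
October has 31 days (25 left).
25 days into November → November 25, 2048.

November 25, 2048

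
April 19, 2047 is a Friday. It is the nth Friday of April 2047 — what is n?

Day 19 falls in week ⌈19/7⌉ of the month.
Days 1–7 hold the 1st Friday, 8–14 the 2nd, 15–21 the 3rd, 22–28 the 4th, 29–31 the 5th.
19 is in the range for the 3rd.

3rd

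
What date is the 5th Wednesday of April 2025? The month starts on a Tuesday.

April 2025 begins on a Tuesday, so the first Wednesday is April 2 (1 day later).
The 5th Wednesday is 4 weeks later: 2 + 28 = 30.

April 30, 2025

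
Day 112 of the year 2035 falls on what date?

2035-04-22

January has 31 days (112 − 31 = 81 remain).
February has 28 days (81 − 28 = 53 remain).
March has 31 days (53 − 31 = 22 remain).
22 into April → April 22.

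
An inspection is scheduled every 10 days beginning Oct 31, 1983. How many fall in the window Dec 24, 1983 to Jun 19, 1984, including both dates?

18

Occurrences land 10·i days after Oct 31, 1983 for i = 0, 1, 2, …
Dec 24, 1983 is 54 days after the start; 54 ÷ 10 = 5 remainder 4; since the remainder is 4, round up to i = 6. First occurrence in the window: #7 on Dec 30, 1983 (6×10 = 60 days in).
Jun 19, 1984 is 232 days after the start; 232 ÷ 10 = 23 remainder 2. Last occurrence in the window: #24 on Jun 17, 1984.
Occurrences #7 through #24: 18 in total.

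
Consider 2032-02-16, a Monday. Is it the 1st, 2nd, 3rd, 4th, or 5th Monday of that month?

Day 16 falls in week ⌈16/7⌉ of the month.
Days 1–7 hold the 1st Monday, 8–14 the 2nd, 15–21 the 3rd, 22–28 the 4th, 29–31 the 5th.
16 is in the range for the 3rd.

3rd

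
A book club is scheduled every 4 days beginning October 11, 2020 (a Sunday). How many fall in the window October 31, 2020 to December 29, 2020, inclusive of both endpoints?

15

Occurrences land 4·i days after October 11, 2020 for i = 0, 1, 2, …
October 31, 2020 is 20 days after the start; 20 ÷ 4 = 5 remainder 0. First occurrence in the window: #6 on October 31, 2020 (5×4 = 20 days in).
December 29, 2020 is 79 days after the start; 79 ÷ 4 = 19 remainder 3. Last occurrence in the window: #20 on December 26, 2020.
Occurrences #6 through #20: 15 in total.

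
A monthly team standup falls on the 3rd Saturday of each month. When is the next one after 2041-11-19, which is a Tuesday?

2041-12-21

November 2041 starts on a Friday; its first Saturday is the 2nd, so the 3rd Saturday is the 16th — 2041-11-16.
That is not after 2041-11-19, so look at December 2041.
December 2041 starts on a Sunday; its first Saturday is the 7th, so the 3rd Saturday is the 21st — 2041-12-21.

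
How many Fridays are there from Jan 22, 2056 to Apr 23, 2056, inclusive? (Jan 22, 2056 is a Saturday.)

Jan 22, 2056 is a Saturday; the first Friday on or after it is Jan 28, 2056 (6 days later).
From Jan 28, 2056 to Apr 23, 2056: 3 + 29 + 31 + 23 = 86 days (rest of Jan, Feb, Mar, Apr).
86 ÷ 7 = 12 full weeks with remainder 2, so 12 more Fridays after the first → 13.

13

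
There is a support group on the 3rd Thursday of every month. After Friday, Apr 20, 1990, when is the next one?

Apr 1990 starts on a Sunday; its first Thursday is the 5th, so the 3rd Thursday is the 19th — Apr 19, 1990.
That is not after Apr 20, 1990, so look at May 1990.
May 1990 starts on a Tuesday; its first Thursday is the 3rd, so the 3rd Thursday is the 17th — May 17, 1990.

May 17, 1990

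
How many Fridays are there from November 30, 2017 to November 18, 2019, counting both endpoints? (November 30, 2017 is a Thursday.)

103

November 30, 2017 is a Thursday; the first Friday on or after it is December 1, 2017 (1 day later).
From December 1, 2017 to November 18, 2019: 30 + 365 + 322 = 717 days (rest of 2017, 2018, to November 18, 2019 in 2019).
717 ÷ 7 = 102 full weeks with remainder 3, so 102 more Fridays after the first → 103.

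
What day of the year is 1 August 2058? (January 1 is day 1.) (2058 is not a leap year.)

Days in months before August: 31 + 28 + 31 + 30 + 31 + 30 + 31 = 212.
Plus 1 day into August → day 213.

213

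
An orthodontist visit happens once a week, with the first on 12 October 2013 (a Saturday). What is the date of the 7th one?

The 7th occurrence is 6 intervals after the first: 6 × 7 = 42 days after 12 October 2013.
October has 31 days — 19 days to the end of October leaves 23.
23 days into November → 23 November 2013.

23 November 2013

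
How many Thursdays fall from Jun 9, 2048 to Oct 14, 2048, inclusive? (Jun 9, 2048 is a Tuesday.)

Jun 9, 2048 is a Tuesday; the first Thursday on or after it is Jun 11, 2048 (2 days later).
From Jun 11, 2048 to Oct 14, 2048: 19 + 31 + 31 + 30 + 14 = 125 days (rest of Jun, Jul, Aug, Sep, Oct).
125 ÷ 7 = 17 full weeks with remainder 6, so 17 more Thursdays after the first → 18.

18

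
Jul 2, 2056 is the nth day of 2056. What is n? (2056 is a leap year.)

Days in months before Jul: 31 + 29 + 31 + 30 + 31 + 30 = 182.
Plus 2 days into Jul → day 184.

184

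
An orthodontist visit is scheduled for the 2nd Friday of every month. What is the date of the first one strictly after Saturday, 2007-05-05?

May 2007 starts on a Tuesday; its first Friday is the 4th, so the 2nd Friday is the 11th — 2007-05-11.
2007-05-11 is after 2007-05-05, so that is the next one.

2007-05-11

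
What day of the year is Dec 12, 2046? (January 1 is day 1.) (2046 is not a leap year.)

Days in months before Dec: 31 + 28 + 31 + 30 + 31 + 30 + 31 + 31 + 30 + 31 + 30 = 334.
Plus 12 days into Dec → day 346.

346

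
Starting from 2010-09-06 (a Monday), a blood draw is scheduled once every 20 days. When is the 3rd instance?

The 3rd occurrence is 2 intervals after the first: 2 × 20 = 40 days after 2010-09-06.
September has 30 days — 24 days to the end of September leaves 16.
16 days into October → 2010-10-16.

2010-10-16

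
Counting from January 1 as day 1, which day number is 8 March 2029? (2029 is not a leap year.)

Days in months before March: 31 + 28 = 59.
Plus 8 days into March → day 67.

67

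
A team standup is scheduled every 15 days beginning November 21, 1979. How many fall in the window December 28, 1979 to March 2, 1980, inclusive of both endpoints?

Occurrences land 15·i days after November 21, 1979 for i = 0, 1, 2, …
December 28, 1979 is 37 days after the start; 37 ÷ 15 = 2 remainder 7; since the remainder is 7, round up to i = 3. First occurrence in the window: #4 on January 5, 1980 (3×15 = 45 days in).
March 2, 1980 is 102 days after the start; 102 ÷ 15 = 6 remainder 12. Last occurrence in the window: #7 on February 19, 1980.
Occurrences #4 through #7: 4 in total.

4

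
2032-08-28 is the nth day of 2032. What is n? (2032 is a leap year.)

Days in months before August: 31 + 29 + 31 + 30 + 31 + 30 + 31 = 213.
Plus 28 days into August → day 241.

241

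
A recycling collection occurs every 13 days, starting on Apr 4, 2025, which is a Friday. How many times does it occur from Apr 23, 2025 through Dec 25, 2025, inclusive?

Occurrences land 13·i days after Apr 4, 2025 for i = 0, 1, 2, …
Apr 23, 2025 is 19 days after the start; 19 ÷ 13 = 1 remainder 6; since the remainder is 6, round up to i = 2. First occurrence in the window: #3 on Apr 30, 2025 (2×13 = 26 days in).
Dec 25, 2025 is 265 days after the start; 265 ÷ 13 = 20 remainder 5. Last occurrence in the window: #21 on Dec 20, 2025.
Occurrences #3 through #21: 19 in total.

19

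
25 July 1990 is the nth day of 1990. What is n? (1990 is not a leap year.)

Days in months before July: 31 + 28 + 31 + 30 + 31 + 30 = 181.
Plus 25 days into July → day 206.

206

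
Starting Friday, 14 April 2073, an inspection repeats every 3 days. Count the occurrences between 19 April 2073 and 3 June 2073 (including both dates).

Occurrences land 3·i days after 14 April 2073 for i = 0, 1, 2, …
19 April 2073 is 5 days after the start; 5 ÷ 3 = 1 remainder 2; since the remainder is 2, round up to i = 2. First occurrence in the window: #3 on 20 April 2073 (2×3 = 6 days in).
3 June 2073 is 50 days after the start; 50 ÷ 3 = 16 remainder 2. Last occurrence in the window: #17 on 1 June 2073.
Occurrences #3 through #17: 15 in total.

15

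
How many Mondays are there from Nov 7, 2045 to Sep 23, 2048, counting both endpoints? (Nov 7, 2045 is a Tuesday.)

Nov 7, 2045 is a Tuesday; the first Monday on or after it is Nov 13, 2045 (6 days later).
From Nov 13, 2045 to Sep 23, 2048: 48 + 365 + 365 + 267 = 1045 days (rest of 2045, 2046, 2047, to Sep 23, 2048 in 2048).
1045 ÷ 7 = 149 full weeks with remainder 2, so 149 more Mondays after the first → 150.

150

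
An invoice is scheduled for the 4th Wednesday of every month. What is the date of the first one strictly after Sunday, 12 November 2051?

22 November 2051

November 2051 starts on a Wednesday; its first Wednesday is the 1st, so the 4th Wednesday is the 22nd — 22 November 2051.
22 November 2051 is after 12 November 2051, so that is the next one.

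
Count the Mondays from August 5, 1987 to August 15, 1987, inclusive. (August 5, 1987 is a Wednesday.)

1

August 5, 1987 is a Wednesday; the first Monday on or after it is August 10, 1987 (5 days later).
From August 10, 1987 to August 15, 1987 is 15 − 10 = 5 days.
5 ÷ 7 = 0 full weeks with remainder 5, so 0 more Mondays after the first → 1.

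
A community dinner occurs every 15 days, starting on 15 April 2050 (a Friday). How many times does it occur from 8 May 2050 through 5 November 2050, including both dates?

Occurrences land 15·i days after 15 April 2050 for i = 0, 1, 2, …
8 May 2050 is 23 days after the start; 23 ÷ 15 = 1 remainder 8; since the remainder is 8, round up to i = 2. First occurrence in the window: #3 on 15 May 2050 (2×15 = 30 days in).
5 November 2050 is 204 days after the start; 204 ÷ 15 = 13 remainder 9. Last occurrence in the window: #14 on 27 October 2050.
Occurrences #3 through #14: 12 in total.

12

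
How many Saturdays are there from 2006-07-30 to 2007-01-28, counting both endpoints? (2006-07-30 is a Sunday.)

2006-07-30 is a Sunday; the first Saturday on or after it is 2006-08-05 (6 days later).
From 2006-08-05 to 2007-01-28: 26 + 30 + 31 + 30 + 31 + 28 = 176 days (rest of August, September, October, November, December, January).
176 ÷ 7 = 25 full weeks with remainder 1, so 25 more Saturdays after the first → 26.

26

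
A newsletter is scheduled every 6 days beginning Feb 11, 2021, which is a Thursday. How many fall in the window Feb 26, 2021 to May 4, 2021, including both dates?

11

Occurrences land 6·i days after Feb 11, 2021 for i = 0, 1, 2, …
Feb 26, 2021 is 15 days after the start; 15 ÷ 6 = 2 remainder 3; since the remainder is 3, round up to i = 3. First occurrence in the window: #4 on Mar 1, 2021 (3×6 = 18 days in).
May 4, 2021 is 82 days after the start; 82 ÷ 6 = 13 remainder 4. Last occurrence in the window: #14 on Apr 30, 2021.
Occurrences #4 through #14: 11 in total.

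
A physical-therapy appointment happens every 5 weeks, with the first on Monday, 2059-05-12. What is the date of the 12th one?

2060-05-31

The 12th occurrence is 11 intervals after the first: 11 × 35 = 385 days after 2059-05-12.
May has 31 days — 19 days to the end of May leaves 366.
June has 30 days (336 left).
July has 31 days (305 left).
August has 31 days (274 left).
September has 30 days (244 left).
October has 31 days (213 left).
November has 30 days (183 left).
December has 31 days (152 left).
January has 31 days (121 left).
February has 29 days (92 left).
March has 31 days (61 left).
April has 30 days (31 left).
31 days into May → 2060-05-31.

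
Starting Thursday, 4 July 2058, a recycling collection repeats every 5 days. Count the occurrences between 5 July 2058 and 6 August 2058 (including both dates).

6

Occurrences land 5·i days after 4 July 2058 for i = 0, 1, 2, …
5 July 2058 is 1 day after the start; 1 ÷ 5 = 0 remainder 1; since the remainder is 1, round up to i = 1. First occurrence in the window: #2 on 9 July 2058 (1×5 = 5 days in).
6 August 2058 is 33 days after the start; 33 ÷ 5 = 6 remainder 3. Last occurrence in the window: #7 on 3 August 2058.
Occurrences #2 through #7: 6 in total.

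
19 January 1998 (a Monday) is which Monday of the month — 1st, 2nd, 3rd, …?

3rd

Day 19 falls in week ⌈19/7⌉ of the month.
Days 1–7 hold the 1st Monday, 8–14 the 2nd, 15–21 the 3rd, 22–28 the 4th, 29–31 the 5th.
19 is in the range for the 3rd.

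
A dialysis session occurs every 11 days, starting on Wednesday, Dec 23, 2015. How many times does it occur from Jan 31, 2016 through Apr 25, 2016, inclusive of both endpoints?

Occurrences land 11·i days after Dec 23, 2015 for i = 0, 1, 2, …
Jan 31, 2016 is 39 days after the start; 39 ÷ 11 = 3 remainder 6; since the remainder is 6, round up to i = 4. First occurrence in the window: #5 on Feb 5, 2016 (4×11 = 44 days in).
Apr 25, 2016 is 124 days after the start; 124 ÷ 11 = 11 remainder 3. Last occurrence in the window: #12 on Apr 22, 2016.
Occurrences #5 through #12: 8 in total.

8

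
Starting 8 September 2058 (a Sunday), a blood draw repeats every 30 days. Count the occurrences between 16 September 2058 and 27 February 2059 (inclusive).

5

Occurrences land 30·i days after 8 September 2058 for i = 0, 1, 2, …
16 September 2058 is 8 days after the start; 8 ÷ 30 = 0 remainder 8; since the remainder is 8, round up to i = 1. First occurrence in the window: #2 on 8 October 2058 (1×30 = 30 days in).
27 February 2059 is 172 days after the start; 172 ÷ 30 = 5 remainder 22. Last occurrence in the window: #6 on 5 February 2059.
Occurrences #2 through #6: 5 in total.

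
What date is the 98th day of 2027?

January has 31 days (98 − 31 = 67 remain).
February has 28 days (67 − 28 = 39 remain).
March has 31 days (39 − 31 = 8 remain).
8 into April → April 8.

2027-04-08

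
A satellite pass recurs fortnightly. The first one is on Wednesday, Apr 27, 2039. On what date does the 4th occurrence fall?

Jun 8, 2039

The 4th occurrence is 3 intervals after the first: 3 × 14 = 42 days after Apr 27, 2039.
Apr has 30 days — 3 days to the end of Apr leaves 39.
May has 31 days (8 left).
8 days into Jun → Jun 8, 2039.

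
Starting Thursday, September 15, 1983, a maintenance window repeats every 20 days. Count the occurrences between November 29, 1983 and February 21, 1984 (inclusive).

Occurrences land 20·i days after September 15, 1983 for i = 0, 1, 2, …
November 29, 1983 is 75 days after the start; 75 ÷ 20 = 3 remainder 15; since the remainder is 15, round up to i = 4. First occurrence in the window: #5 on December 4, 1983 (4×20 = 80 days in).
February 21, 1984 is 159 days after the start; 159 ÷ 20 = 7 remainder 19. Last occurrence in the window: #8 on February 2, 1984.
Occurrences #5 through #8: 4 in total.

4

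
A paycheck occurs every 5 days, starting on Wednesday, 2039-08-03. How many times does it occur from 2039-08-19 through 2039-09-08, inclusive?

4

Occurrences land 5·i days after 2039-08-03 for i = 0, 1, 2, …
2039-08-19 is 16 days after the start; 16 ÷ 5 = 3 remainder 1; since the remainder is 1, round up to i = 4. First occurrence in the window: #5 on 2039-08-23 (4×5 = 20 days in).
2039-09-08 is 36 days after the start; 36 ÷ 5 = 7 remainder 1. Last occurrence in the window: #8 on 2039-09-07.
Occurrences #5 through #8: 4 in total.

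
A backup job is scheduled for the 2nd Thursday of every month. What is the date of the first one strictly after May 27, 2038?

June 10, 2038

May 2038 starts on a Saturday; its first Thursday is the 6th, so the 2nd Thursday is the 13th — May 13, 2038.
That is not after May 27, 2038, so look at June 2038.
June 2038 starts on a Tuesday; its first Thursday is the 3rd, so the 2nd Thursday is the 10th — June 10, 2038.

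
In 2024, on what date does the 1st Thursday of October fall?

The first Thursday of October 2024 is October 3.

2024-10-03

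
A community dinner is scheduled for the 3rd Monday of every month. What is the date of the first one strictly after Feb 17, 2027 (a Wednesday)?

Feb 2027 starts on a Monday; its first Monday is the 1st, so the 3rd Monday is the 15th — Feb 15, 2027.
That is not after Feb 17, 2027, so look at Mar 2027.
Mar 2027 starts on a Monday; its first Monday is the 1st, so the 3rd Monday is the 15th — Mar 15, 2027.

Mar 15, 2027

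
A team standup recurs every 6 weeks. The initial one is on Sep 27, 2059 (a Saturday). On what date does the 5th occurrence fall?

The 5th occurrence is 4 intervals after the first: 4 × 42 = 168 days after Sep 27, 2059.
Sep has 30 days — 3 days to the end of Sep leaves 165.
Oct has 31 days (134 left).
Nov has 30 days (104 left).
Dec has 31 days (73 left).
Jan has 31 days (42 left).
Feb has 29 days (13 left).
13 days into Mar → Mar 13, 2060.

Mar 13, 2060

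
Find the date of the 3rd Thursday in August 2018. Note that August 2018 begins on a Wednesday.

August 16, 2018

August 2018 begins on a Wednesday, so the first Thursday is August 2 (1 day later).
The 3rd Thursday is 2 weeks later: 2 + 14 = 16.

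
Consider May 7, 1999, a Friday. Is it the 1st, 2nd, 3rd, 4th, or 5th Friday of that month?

Day 7 falls in week ⌈7/7⌉ of the month.
Days 1–7 hold the 1st Friday, 8–14 the 2nd, 15–21 the 3rd, 22–28 the 4th, 29–31 the 5th.
7 is in the range for the 1st.

1st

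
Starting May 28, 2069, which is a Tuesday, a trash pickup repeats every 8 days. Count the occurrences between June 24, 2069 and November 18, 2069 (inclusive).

Occurrences land 8·i days after May 28, 2069 for i = 0, 1, 2, …
June 24, 2069 is 27 days after the start; 27 ÷ 8 = 3 remainder 3; since the remainder is 3, round up to i = 4. First occurrence in the window: #5 on June 29, 2069 (4×8 = 32 days in).
November 18, 2069 is 174 days after the start; 174 ÷ 8 = 21 remainder 6. Last occurrence in the window: #22 on November 12, 2069.
Occurrences #5 through #22: 18 in total.

18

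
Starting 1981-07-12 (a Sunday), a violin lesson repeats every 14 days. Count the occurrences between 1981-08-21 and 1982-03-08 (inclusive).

Occurrences land 14·i days after 1981-07-12 for i = 0, 1, 2, …
1981-08-21 is 40 days after the start; 40 ÷ 14 = 2 remainder 12; since the remainder is 12, round up to i = 3. First occurrence in the window: #4 on 1981-08-23 (3×14 = 42 days in).
1982-03-08 is 239 days after the start; 239 ÷ 14 = 17 remainder 1. Last occurrence in the window: #18 on 1982-03-07.
Occurrences #4 through #18: 15 in total.

15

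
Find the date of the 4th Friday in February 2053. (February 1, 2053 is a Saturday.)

February 2053 begins on a Saturday, so the first Friday is February 7 (6 days later).
The 4th Friday is 3 weeks later: 7 + 21 = 28.

2053-02-28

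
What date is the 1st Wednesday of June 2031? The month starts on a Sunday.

June 4, 2031

June 2031 begins on a Sunday, so the first Wednesday is June 4 (3 days later).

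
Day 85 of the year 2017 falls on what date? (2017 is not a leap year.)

2017-03-26

January has 31 days (85 − 31 = 54 remain).
February has 28 days (54 − 28 = 26 remain).
26 into March → March 26.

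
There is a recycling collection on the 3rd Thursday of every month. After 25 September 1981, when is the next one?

15 October 1981

September 1981 starts on a Tuesday; its first Thursday is the 3rd, so the 3rd Thursday is the 17th — 17 September 1981.
That is not after 25 September 1981, so look at October 1981.
October 1981 starts on a Thursday; its first Thursday is the 1st, so the 3rd Thursday is the 15th — 15 October 1981.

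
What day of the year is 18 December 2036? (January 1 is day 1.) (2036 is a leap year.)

Days in months before December: 31 + 29 + 31 + 30 + 31 + 30 + 31 + 31 + 30 + 31 + 30 = 335.
Plus 18 days into December → day 353.

353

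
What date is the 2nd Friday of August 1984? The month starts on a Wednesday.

August 1984 begins on a Wednesday, so the first Friday is August 3 (2 days later).
The 2nd Friday is 1 weeks later: 3 + 7 = 10.

1984-08-10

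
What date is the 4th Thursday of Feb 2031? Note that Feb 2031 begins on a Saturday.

Feb 27, 2031

Feb 2031 begins on a Saturday, so the first Thursday is Feb 6 (5 days later).
The 4th Thursday is 3 weeks later: 6 + 21 = 27.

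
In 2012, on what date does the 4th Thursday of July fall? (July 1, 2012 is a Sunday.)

July 2012 begins on a Sunday, so the first Thursday is July 5 (4 days later).
The 4th Thursday is 3 weeks later: 5 + 21 = 26.

26 July 2012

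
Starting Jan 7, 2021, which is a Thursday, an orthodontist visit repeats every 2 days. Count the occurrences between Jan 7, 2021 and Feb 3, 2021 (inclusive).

14

Occurrences land 2·i days after Jan 7, 2021 for i = 0, 1, 2, …
The window opens on the start date, so the first occurrence inside is #1 on Jan 7, 2021.
Feb 3, 2021 is 27 days after the start; 27 ÷ 2 = 13 remainder 1. Last occurrence in the window: #14 on Feb 2, 2021.
Occurrences #1 through #14: 14 in total.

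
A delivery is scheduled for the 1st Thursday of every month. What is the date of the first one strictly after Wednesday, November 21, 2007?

November 2007 starts on a Thursday, so its 1st Thursday is November 1, 2007.
That is not after November 21, 2007, so look at December 2007.
December 2007 starts on a Saturday, so its 1st Thursday is December 6, 2007 (5 days in).

December 6, 2007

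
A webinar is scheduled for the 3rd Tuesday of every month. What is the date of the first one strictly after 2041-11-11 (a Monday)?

2041-11-19

November 2041 starts on a Friday; its first Tuesday is the 5th, so the 3rd Tuesday is the 19th — 2041-11-19.
2041-11-19 is after 2041-11-11, so that is the next one.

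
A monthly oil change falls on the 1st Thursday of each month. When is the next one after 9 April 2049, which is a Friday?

6 May 2049

April 2049 starts on a Thursday, so its 1st Thursday is 1 April 2049.
That is not after 9 April 2049, so look at May 2049.
May 2049 starts on a Saturday, so its 1st Thursday is 6 May 2049 (5 days in).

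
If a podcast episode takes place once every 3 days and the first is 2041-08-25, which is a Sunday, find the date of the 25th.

The 25th occurrence is 24 intervals after the first: 24 × 3 = 72 days after 2041-08-25.
August has 31 days — 6 days to the end of August leaves 66.
September has 30 days (36 left).
October has 31 days (5 left).
5 days into November → 2041-11-05.

2041-11-05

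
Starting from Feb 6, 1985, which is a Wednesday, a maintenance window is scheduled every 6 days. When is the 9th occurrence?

Mar 26, 1985

The 9th occurrence is 8 intervals after the first: 8 × 6 = 48 days after Feb 6, 1985.
Feb has 28 days — 22 days to the end of Feb leaves 26.
26 days into Mar → Mar 26, 1985.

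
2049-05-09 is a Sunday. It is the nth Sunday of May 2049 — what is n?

Day 9 falls in week ⌈9/7⌉ of the month.
Days 1–7 hold the 1st Sunday, 8–14 the 2nd, 15–21 the 3rd, 22–28 the 4th, 29–31 the 5th.
9 is in the range for the 2nd.

2nd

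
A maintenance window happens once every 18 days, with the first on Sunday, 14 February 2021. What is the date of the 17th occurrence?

The 17th occurrence is 16 intervals after the first: 16 × 18 = 288 days after 14 February 2021.
February has 28 days — 14 days to the end of February leaves 274.
March has 31 days (243 left).
April has 30 days (213 left).
May has 31 days (182 left).
June has 30 days (152 left).
July has 31 days (121 left).
August has 31 days (90 left).
September has 30 days (60 left).
October has 31 days (29 left).
29 days into November → 29 November 2021.

29 November 2021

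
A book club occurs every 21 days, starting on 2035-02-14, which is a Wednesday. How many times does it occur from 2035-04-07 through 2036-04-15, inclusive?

Occurrences land 21·i days after 2035-02-14 for i = 0, 1, 2, …
2035-04-07 is 52 days after the start; 52 ÷ 21 = 2 remainder 10; since the remainder is 10, round up to i = 3. First occurrence in the window: #4 on 2035-04-18 (3×21 = 63 days in).
2036-04-15 is 426 days after the start; 426 ÷ 21 = 20 remainder 6. Last occurrence in the window: #21 on 2036-04-09.
Occurrences #4 through #21: 18 in total.

18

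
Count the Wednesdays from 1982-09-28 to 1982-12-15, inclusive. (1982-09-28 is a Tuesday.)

12

1982-09-28 is a Tuesday; the first Wednesday on or after it is 1982-09-29 (1 day later).
From 1982-09-29 to 1982-12-15: 1 + 31 + 30 + 15 = 77 days (rest of September, October, November, December).
77 ÷ 7 = 11 full weeks with remainder 0, so 11 more Wednesdays after the first → 12.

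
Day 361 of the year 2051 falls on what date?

Dec 27, 2051

Jan has 31 days (361 − 31 = 330 remain).
Feb has 28 days (330 − 28 = 302 remain).
Mar has 31 days (302 − 31 = 271 remain).
Apr has 30 days (271 − 30 = 241 remain).
May has 31 days (241 − 31 = 210 remain).
Jun has 30 days (210 − 30 = 180 remain).
Jul has 31 days (180 − 31 = 149 remain).
Aug has 31 days (149 − 31 = 118 remain).
Sep has 30 days (118 − 30 = 88 remain).
Oct has 31 days (88 − 31 = 57 remain).
Nov has 30 days (57 − 30 = 27 remain).
27 into Dec → Dec 27.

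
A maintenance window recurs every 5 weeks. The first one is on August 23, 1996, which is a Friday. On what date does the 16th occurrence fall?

The 16th occurrence is 15 intervals after the first: 15 × 35 = 525 days after August 23, 1996.
August has 31 days — 8 days to the end of August leaves 517.
From end of August to end of 1996 is 122 days (395 left).
1997 has 365 days (30 left).
30 days into January → January 30, 1998.

January 30, 1998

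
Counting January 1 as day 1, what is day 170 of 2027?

Jun 19, 2027

Jan has 31 days (170 − 31 = 139 remain).
Feb has 28 days (139 − 28 = 111 remain).
Mar has 31 days (111 − 31 = 80 remain).
Apr has 30 days (80 − 30 = 50 remain).
May has 31 days (50 − 31 = 19 remain).
19 into Jun → Jun 19.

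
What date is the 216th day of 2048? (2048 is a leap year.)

January has 31 days (216 − 31 = 185 remain).
February has 29 days (185 − 29 = 156 remain).
March has 31 days (156 − 31 = 125 remain).
April has 30 days (125 − 30 = 95 remain).
May has 31 days (95 − 31 = 64 remain).
June has 30 days (64 − 30 = 34 remain).
July has 31 days (34 − 31 = 3 remain).
3 into August → August 3.

August 3, 2048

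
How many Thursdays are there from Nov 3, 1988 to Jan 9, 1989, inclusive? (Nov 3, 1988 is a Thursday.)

Nov 3, 1988 is a Thursday; the first Thursday on or after it is Nov 3, 1988.
From Nov 3, 1988 to Jan 9, 1989: 27 + 31 + 9 = 67 days (rest of Nov, Dec, Jan).
67 ÷ 7 = 9 full weeks with remainder 4, so 9 more Thursdays after the first → 10.

10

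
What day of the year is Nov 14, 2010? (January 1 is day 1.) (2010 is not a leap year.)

318

Days in months before Nov: 31 + 28 + 31 + 30 + 31 + 30 + 31 + 31 + 30 + 31 = 304.
Plus 14 days into Nov → day 318.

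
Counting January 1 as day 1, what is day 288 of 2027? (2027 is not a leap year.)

Jan has 31 days (288 − 31 = 257 remain).
Feb has 28 days (257 − 28 = 229 remain).
Mar has 31 days (229 − 31 = 198 remain).
Apr has 30 days (198 − 30 = 168 remain).
May has 31 days (168 − 31 = 137 remain).
Jun has 30 days (137 − 30 = 107 remain).
Jul has 31 days (107 − 31 = 76 remain).
Aug has 31 days (76 − 31 = 45 remain).
Sep has 30 days (45 − 30 = 15 remain).
15 into Oct → Oct 15.

Oct 15, 2027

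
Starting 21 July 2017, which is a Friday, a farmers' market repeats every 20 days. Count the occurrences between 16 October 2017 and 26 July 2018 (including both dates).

Occurrences land 20·i days after 21 July 2017 for i = 0, 1, 2, …
16 October 2017 is 87 days after the start; 87 ÷ 20 = 4 remainder 7; since the remainder is 7, round up to i = 5. First occurrence in the window: #6 on 29 October 2017 (5×20 = 100 days in).
26 July 2018 is 370 days after the start; 370 ÷ 20 = 18 remainder 10. Last occurrence in the window: #19 on 16 July 2018.
Occurrences #6 through #19: 14 in total.

14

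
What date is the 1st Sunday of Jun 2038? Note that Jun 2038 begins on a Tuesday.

Jun 2038 begins on a Tuesday, so the first Sunday is Jun 6 (5 days later).

Jun 6, 2038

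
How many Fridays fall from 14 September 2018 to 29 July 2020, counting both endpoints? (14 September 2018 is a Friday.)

98

14 September 2018 is a Friday; the first Friday on or after it is 14 September 2018.
From 14 September 2018 to 29 July 2020: 108 + 365 + 211 = 684 days (rest of 2018, 2019, to 29 July 2020 in 2020).
684 ÷ 7 = 97 full weeks with remainder 5, so 97 more Fridays after the first → 98.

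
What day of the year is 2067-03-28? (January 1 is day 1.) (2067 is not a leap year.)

87

Days in months before March: 31 + 28 = 59.
Plus 28 days into March → day 87.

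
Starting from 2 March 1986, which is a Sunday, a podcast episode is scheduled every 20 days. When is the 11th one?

The 11th occurrence is 10 intervals after the first: 10 × 20 = 200 days after 2 March 1986.
March has 31 days — 29 days to the end of March leaves 171.
April has 30 days (141 left).
May has 31 days (110 left).
June has 30 days (80 left).
July has 31 days (49 left).
August has 31 days (18 left).
18 days into September → 18 September 1986.

18 September 1986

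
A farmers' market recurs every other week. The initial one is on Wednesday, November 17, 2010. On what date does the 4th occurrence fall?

The 4th occurrence is 3 intervals after the first: 3 × 14 = 42 days after November 17, 2010.
November has 30 days — 13 days to the end of November leaves 29.
29 days into December → December 29, 2010.

December 29, 2010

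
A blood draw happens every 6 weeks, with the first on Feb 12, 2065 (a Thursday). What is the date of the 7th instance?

Oct 22, 2065

The 7th occurrence is 6 intervals after the first: 6 × 42 = 252 days after Feb 12, 2065.
Feb has 28 days — 16 days to the end of Feb leaves 236.
Mar has 31 days (205 left).
Apr has 30 days (175 left).
May has 31 days (144 left).
Jun has 30 days (114 left).
Jul has 31 days (83 left).
Aug has 31 days (52 left).
Sep has 30 days (22 left).
22 days into Oct → Oct 22, 2065.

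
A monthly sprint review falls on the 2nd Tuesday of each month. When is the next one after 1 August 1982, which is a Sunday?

10 August 1982

August 1982 starts on a Sunday; its first Tuesday is the 3rd, so the 2nd Tuesday is the 10th — 10 August 1982.
10 August 1982 is after 1 August 1982, so that is the next one.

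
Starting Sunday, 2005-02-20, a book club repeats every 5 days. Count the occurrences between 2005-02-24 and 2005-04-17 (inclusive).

Occurrences land 5·i days after 2005-02-20 for i = 0, 1, 2, …
2005-02-24 is 4 days after the start; 4 ÷ 5 = 0 remainder 4; since the remainder is 4, round up to i = 1. First occurrence in the window: #2 on 2005-02-25 (1×5 = 5 days in).
2005-04-17 is 56 days after the start; 56 ÷ 5 = 11 remainder 1. Last occurrence in the window: #12 on 2005-04-16.
Occurrences #2 through #12: 11 in total.

11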